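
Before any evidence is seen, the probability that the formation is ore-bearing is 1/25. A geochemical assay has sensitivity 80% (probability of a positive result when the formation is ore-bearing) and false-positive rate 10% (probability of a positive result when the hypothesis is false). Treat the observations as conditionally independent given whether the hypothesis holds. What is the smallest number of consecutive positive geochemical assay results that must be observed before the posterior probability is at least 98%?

4

Prior odds: 0.04 ÷ 0.96 = 1/24.
Likelihood ratio of a positive result = 0.8/0.1 = 8.
Target odds: 0.98 ÷ 0.02 = 49.
Need (1/24) × 8ⁿ ≥ 49, i.e. 8ⁿ ≥ 1176.
8³ = 512 falls short of 1176 but 8⁴ = 4096 reaches it, so n = 4.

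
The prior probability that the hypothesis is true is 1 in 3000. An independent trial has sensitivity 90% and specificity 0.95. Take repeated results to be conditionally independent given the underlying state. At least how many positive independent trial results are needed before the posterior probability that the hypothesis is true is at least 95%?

Prior odds = (1/3000)/(2999/3000) = 1/2999.
False-positive rate = 1 − 0.95 = 0.05; likelihood ratio of a positive = 0.9/0.05 = 18.
Target odds: 0.95 ÷ 0.05 = 19.
Need (1/2999) × 18ⁿ ≥ 19, i.e. 18ⁿ ≥ 56981.
18³ = 5832 falls short of 56981 but 18⁴ = 104976 reaches it, so n = 4.

4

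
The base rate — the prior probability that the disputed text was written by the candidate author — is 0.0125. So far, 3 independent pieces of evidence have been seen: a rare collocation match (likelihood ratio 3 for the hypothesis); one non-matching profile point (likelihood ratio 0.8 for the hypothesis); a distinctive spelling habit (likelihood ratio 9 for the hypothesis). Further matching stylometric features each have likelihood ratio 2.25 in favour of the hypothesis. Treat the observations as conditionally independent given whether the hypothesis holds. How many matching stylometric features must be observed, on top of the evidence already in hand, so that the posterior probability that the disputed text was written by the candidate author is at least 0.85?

4

Prior odds = 0.0125/0.9875 = 1/79.
Combined Bayes factor of the evidence already in hand = 3 × 0.8 × 9 = 21.6.
Odds after that evidence = (1/79) × 21.6 = 108/395.
Target odds = 0.85/0.15 = 17/3.
Need 2.25ⁿ ≥ 17/3 ÷ (108/395) = 6715/324.
2.25³ = 11.390625 falls short of 6715/324 but 2.25⁴ = 25.62890625 reaches it, so n = 4.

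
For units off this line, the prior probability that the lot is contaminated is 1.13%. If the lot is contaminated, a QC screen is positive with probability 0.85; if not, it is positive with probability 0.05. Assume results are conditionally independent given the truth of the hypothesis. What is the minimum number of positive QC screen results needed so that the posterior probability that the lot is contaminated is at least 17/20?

3

Prior odds: 0.0113 ÷ 0.9887 = 113/9887.
Likelihood ratio of a positive = 0.85/0.05 = 17.
Target posterior odds = 0.85/0.15 = 17/3.
Require 17ⁿ ≥ 17/3 ÷ (113/9887) = 168079/339.
17² = 289 falls short of 168079/339 but 17³ = 4913 reaches it, so n = 3.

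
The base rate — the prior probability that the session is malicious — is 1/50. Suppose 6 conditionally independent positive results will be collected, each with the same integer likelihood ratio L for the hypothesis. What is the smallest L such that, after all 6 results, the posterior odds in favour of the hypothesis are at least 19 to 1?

Prior odds = 0.02/0.98 = 1/49.
Target odds = 19.
Need L⁶ ≥ 19 ÷ (1/49) = 931.
3⁶ = 729 < 931 ≤ 4096 = 4⁶, so L = 4.

4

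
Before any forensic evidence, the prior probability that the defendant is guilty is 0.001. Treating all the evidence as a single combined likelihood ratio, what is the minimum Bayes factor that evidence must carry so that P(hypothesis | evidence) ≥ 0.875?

Prior odds = 0.001/0.999 = 1/999.
Target odds = 0.875/0.125 = 7.
Required Bayes factor = 7 ÷ (1/999) = 6993.

6993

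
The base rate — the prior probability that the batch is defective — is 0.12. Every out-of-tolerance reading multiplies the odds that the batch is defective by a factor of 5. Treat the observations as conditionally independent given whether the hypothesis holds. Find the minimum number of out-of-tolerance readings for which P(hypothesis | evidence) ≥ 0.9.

3

Prior odds = 0.12/0.88 = 3/22.
Likelihood ratio per out-of-tolerance reading = 5.
Target odds: 0.9 ÷ 0.1 = 9.
Need (3/22) × 5ⁿ ≥ 9, i.e. 5ⁿ ≥ 66.
5² = 25 falls short of 66 but 5³ = 125 reaches it, so n = 3.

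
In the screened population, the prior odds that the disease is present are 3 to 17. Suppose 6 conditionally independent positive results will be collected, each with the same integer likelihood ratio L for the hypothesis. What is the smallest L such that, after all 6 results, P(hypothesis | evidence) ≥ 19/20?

Prior odds = 3/17.
Target odds = 0.95/0.05 = 19.
Need L⁶ ≥ 19 ÷ (3/17) = 323/3.
2⁶ = 64 < 323/3 ≤ 729 = 3⁶, so L = 3.

3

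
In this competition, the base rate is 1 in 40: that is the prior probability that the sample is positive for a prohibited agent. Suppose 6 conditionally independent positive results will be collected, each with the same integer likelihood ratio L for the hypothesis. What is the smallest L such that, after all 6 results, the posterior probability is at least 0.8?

Prior odds = 0.025/0.975 = 1/39.
Target odds = 0.8/0.2 = 4.
Need L⁶ ≥ 4 ÷ (1/39) = 156.
2⁶ = 64 < 156 ≤ 729 = 3⁶, so L = 3.

3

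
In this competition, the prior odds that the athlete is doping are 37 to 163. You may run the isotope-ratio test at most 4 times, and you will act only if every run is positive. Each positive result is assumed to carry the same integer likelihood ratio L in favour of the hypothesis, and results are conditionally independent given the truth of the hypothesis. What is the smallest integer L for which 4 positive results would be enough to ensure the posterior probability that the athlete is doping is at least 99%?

5

Prior odds = 37/163.
Target odds = 0.99/0.01 = 99.
Need L⁴ ≥ 99 ÷ (37/163) = 16137/37.
4⁴ = 256 < 16137/37 ≤ 625 = 5⁴, so L = 5.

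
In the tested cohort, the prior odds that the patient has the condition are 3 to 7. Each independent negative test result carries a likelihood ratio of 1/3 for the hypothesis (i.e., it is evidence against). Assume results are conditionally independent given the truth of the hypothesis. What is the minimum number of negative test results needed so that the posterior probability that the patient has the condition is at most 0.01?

4

Prior odds = 3/7.
Likelihood ratio per negative test result = 1/3.
Target odds: 0.01 ÷ 0.99 = 1/99.
Need (3/7) × (1/3)ⁿ ≤ 1/99, i.e. (1/3)ⁿ ≤ 7/297.
(1/3)³ = 1/27 is still above 7/297 but (1/3)⁴ = 1/81 is at or below it, so n = 4.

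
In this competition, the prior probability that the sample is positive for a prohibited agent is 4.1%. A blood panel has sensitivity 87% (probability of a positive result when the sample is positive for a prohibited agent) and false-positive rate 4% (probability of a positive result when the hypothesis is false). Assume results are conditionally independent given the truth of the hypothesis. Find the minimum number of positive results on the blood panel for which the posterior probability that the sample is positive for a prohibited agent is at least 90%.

Prior odds: 0.041 ÷ 0.959 = 41/959.
Likelihood ratio of a positive result = 0.87/0.04 = 21.75.
Target posterior odds = 0.9/0.1 = 9.
Need (41/959) × 21.75ⁿ ≥ 9, i.e. 21.75ⁿ ≥ 8631/41.
21.75¹ = 21.75 falls short of 8631/41 but 21.75² = 473.0625 reaches it, so n = 2.

2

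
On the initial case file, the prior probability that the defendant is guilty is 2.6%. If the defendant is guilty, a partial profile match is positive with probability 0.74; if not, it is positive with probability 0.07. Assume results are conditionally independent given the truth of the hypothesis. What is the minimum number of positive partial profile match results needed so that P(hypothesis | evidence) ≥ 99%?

4

Prior odds: 0.026 ÷ 0.974 = 13/487.
Likelihood ratio of a positive = 0.74/0.07 = 74/7.
Target posterior odds = 0.99/0.01 = 99.
Require (74/7)ⁿ ≥ 99 ÷ (13/487) = 48213/13.
(74/7)³ = 405224/343 falls short of 48213/13 but (74/7)⁴ = 29986576/2401 reaches it, so n = 4.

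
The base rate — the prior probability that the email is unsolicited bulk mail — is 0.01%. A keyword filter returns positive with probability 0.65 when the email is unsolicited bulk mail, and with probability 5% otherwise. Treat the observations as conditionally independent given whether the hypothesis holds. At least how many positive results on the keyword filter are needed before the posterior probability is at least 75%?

Prior odds = 0.0001/0.9999 = 1/9999.
Likelihood ratio of a positive result = 0.65/0.05 = 13.
Target posterior odds = 0.75/0.25 = 3.
Require 13ⁿ ≥ 3 ÷ (1/9999) = 29997.
13⁴ = 28561 falls short of 29997 but 13⁵ = 371293 reaches it, so n = 5.

5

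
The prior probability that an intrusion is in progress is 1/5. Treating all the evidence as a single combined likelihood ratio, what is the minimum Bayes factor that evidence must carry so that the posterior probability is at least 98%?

Prior odds = 0.2/0.8 = 0.25.
Target odds = 0.98/0.02 = 49.
Required Bayes factor = 49 ÷ 0.25 = 196.

196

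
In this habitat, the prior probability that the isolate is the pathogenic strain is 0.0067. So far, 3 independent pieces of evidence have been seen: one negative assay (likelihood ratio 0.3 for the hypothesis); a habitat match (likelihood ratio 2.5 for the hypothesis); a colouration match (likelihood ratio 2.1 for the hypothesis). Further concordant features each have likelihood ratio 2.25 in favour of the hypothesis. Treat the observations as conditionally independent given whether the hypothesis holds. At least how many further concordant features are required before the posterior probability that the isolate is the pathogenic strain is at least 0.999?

Prior odds = 0.0067/0.9933 = 67/9933.
Combined Bayes factor of the evidence already in hand = 0.3 × 2.5 × 2.1 = 1.575.
Odds after that evidence = (67/9933) × 1.575 = 201/18920.
Target odds = 0.999/0.001 = 999.
Need 2.25ⁿ ≥ 999 ÷ (201/18920) = 6300360/67.
2.25¹⁴ ≈85222.7 falls short of 6300360/67 but 2.25¹⁵ ≈191751 reaches it, so n = 15.

15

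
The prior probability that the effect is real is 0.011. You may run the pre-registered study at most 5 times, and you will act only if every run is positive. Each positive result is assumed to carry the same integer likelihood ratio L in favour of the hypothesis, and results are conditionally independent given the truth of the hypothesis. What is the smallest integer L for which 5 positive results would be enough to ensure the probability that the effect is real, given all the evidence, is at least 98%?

Prior odds = 0.011/0.989 = 11/989.
Target odds = 0.98/0.02 = 49.
Need L⁵ ≥ 49 ÷ (11/989) = 48461/11.
5⁵ = 3125 < 48461/11 ≤ 7776 = 6⁵, so L = 6.

6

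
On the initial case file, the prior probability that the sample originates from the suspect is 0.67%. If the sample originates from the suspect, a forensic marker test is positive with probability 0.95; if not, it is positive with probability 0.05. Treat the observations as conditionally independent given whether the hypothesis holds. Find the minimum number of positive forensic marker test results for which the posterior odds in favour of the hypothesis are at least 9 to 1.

3

Prior odds = 0.0067/0.9933 = 67/9933.
Likelihood ratio of a positive = 0.95/0.05 = 19.
Target odds = 9.
Require 19ⁿ ≥ 9 ÷ (67/9933) = 89397/67.
19² = 361 falls short of 89397/67 but 19³ = 6859 reaches it, so n = 3.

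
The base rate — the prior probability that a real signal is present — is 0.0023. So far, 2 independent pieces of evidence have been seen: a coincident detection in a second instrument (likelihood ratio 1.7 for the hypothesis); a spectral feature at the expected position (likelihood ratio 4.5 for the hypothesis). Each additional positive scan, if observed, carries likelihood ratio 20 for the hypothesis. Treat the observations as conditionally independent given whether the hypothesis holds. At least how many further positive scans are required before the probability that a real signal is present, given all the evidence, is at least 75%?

Prior odds = 0.0023/0.9977 = 23/9977.
Combined Bayes factor of the evidence already in hand = 1.7 × 4.5 = 7.65.
Odds after that evidence = (23/9977) × 7.65 = 3519/199540.
Target odds = 0.75/0.25 = 3.
Need 20ⁿ ≥ 3 ÷ (3519/199540) = 199540/1173.
20¹ = 20 falls short of 199540/1173 but 20² = 400 reaches it, so n = 2.

2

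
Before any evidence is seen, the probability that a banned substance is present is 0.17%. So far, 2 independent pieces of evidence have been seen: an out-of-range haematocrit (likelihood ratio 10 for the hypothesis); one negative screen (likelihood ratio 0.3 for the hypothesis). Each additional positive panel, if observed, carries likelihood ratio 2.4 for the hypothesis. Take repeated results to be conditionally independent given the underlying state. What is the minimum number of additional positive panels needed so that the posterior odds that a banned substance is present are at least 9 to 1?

Prior odds = 0.0017/0.9983 = 17/9983.
Combined Bayes factor of the evidence already in hand = 10 × 0.3 = 3.
Odds after that evidence = (17/9983) × 3 = 51/9983.
Target odds = 9.
Need 2.4ⁿ ≥ 9 ÷ (51/9983) = 29949/17.
2.4⁸ = 429981696/390625 falls short of 29949/17 but 2.4⁹ ≈2641.81 reaches it, so n = 9.

9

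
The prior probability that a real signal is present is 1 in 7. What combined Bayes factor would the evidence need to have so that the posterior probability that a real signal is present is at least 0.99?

Prior odds = (1/7)/(6/7) = 1/6.
Target odds = 0.99/0.01 = 99.
Required Bayes factor = 99 ÷ (1/6) = 594.

594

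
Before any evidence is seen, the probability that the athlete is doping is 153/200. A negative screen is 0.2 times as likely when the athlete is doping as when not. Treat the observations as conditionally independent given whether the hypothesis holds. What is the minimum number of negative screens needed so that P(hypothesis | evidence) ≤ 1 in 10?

Prior odds = 0.765/0.235 = 153/47.
Likelihood ratio per negative screen = 0.2.
Target odds: 0.1 ÷ 0.9 = 1/9.
Require 0.2ⁿ ≤ 1/9 ÷ (153/47) = 47/1377.
0.2² = 0.04 is still above 47/1377 but 0.2³ = 0.008 is at or below it, so n = 3.

3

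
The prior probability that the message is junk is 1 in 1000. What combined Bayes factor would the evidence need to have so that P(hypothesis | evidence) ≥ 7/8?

6993

Prior odds = 0.001/0.999 = 1/999.
Target odds = 0.875/0.125 = 7.
Required Bayes factor = 7 ÷ (1/999) = 6993.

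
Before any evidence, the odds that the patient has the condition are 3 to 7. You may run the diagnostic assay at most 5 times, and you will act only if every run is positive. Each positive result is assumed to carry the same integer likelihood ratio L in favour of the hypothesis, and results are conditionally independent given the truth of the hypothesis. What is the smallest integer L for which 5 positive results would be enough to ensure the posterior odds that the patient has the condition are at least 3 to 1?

Prior odds = 3/7.
Target odds = 3.
Need L⁵ ≥ 3 ÷ (3/7) = 7.
1⁵ = 1 < 7 ≤ 32 = 2⁵, so L = 2.

2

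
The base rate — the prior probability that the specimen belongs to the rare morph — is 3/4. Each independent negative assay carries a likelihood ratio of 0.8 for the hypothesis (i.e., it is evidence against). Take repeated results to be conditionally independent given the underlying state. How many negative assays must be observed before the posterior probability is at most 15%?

13

Prior odds = 0.75/0.25 = 3.
Likelihood ratio per negative assay = 0.8.
Target odds: 0.15 ÷ 0.85 = 3/17.
Require 0.8ⁿ ≤ 3/17 ÷ 3 = 1/17.
0.8¹² = 16777216/244140625 is still above 1/17 but 0.8¹³ ≈0.0549756 is at or below it, so n = 13.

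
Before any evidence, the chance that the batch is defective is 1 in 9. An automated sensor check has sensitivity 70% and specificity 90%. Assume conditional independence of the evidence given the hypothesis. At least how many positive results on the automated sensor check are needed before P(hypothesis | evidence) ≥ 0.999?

Prior odds: (1/9) ÷ (8/9) = 0.125.
False-positive rate = 1 − 0.9 = 0.1; likelihood ratio of a positive = 0.7/0.1 = 7.
Target posterior odds = 0.999/0.001 = 999.
Need 0.125 × 7ⁿ ≥ 999, i.e. 7ⁿ ≥ 7992.
7⁴ = 2401 falls short of 7992 but 7⁵ = 16807 reaches it, so n = 5.

5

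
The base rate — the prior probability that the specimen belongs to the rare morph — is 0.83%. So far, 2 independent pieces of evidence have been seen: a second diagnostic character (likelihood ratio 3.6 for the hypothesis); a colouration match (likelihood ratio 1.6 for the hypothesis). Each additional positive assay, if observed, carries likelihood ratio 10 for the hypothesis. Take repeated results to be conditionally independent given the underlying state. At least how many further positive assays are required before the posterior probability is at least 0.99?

Prior odds = 0.0083/0.9917 = 83/9917.
Combined Bayes factor of the evidence already in hand = 3.6 × 1.6 = 5.76.
Odds after that evidence = (83/9917) × 5.76 = 11952/247925.
Target odds = 0.99/0.01 = 99.
Need 10ⁿ ≥ 99 ÷ (11952/247925) = 2727175/1328.
10³ = 1000 falls short of 2727175/1328 but 10⁴ = 10000 reaches it, so n = 4.

4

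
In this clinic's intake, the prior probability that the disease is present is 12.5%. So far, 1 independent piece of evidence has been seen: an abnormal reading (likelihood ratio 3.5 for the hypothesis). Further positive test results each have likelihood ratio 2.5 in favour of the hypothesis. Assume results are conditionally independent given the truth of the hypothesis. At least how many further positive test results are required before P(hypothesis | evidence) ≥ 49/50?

6

Prior odds = 0.125/0.875 = 1/7.
Bayes factor of the evidence already in hand = 3.5.
Odds after that evidence = (1/7) × 3.5 = 0.5.
Target odds = 0.98/0.02 = 49.
Need 2.5ⁿ ≥ 49 ÷ 0.5 = 98.
2.5⁵ = 97.65625 falls short of 98 but 2.5⁶ = 244.140625 reaches it, so n = 6.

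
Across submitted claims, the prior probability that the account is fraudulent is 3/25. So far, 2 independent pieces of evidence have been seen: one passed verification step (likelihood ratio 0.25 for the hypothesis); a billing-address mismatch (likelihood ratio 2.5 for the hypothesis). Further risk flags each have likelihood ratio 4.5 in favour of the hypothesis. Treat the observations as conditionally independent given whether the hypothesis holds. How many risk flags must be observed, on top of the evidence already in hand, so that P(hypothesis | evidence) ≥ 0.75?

3

Prior odds = 0.12/0.88 = 3/22.
Combined Bayes factor of the evidence already in hand = 0.25 × 2.5 = 0.625.
Odds after that evidence = (3/22) × 0.625 = 15/176.
Target odds = 0.75/0.25 = 3.
Need 4.5ⁿ ≥ 3 ÷ (15/176) = 35.2.
4.5² = 20.25 falls short of 35.2 but 4.5³ = 91.125 reaches it, so n = 3.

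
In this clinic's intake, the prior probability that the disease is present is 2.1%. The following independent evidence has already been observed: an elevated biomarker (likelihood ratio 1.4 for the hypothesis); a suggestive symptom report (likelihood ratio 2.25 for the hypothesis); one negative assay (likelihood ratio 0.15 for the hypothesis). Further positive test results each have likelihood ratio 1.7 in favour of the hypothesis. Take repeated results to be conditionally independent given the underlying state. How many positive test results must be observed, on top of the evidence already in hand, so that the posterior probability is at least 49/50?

Prior odds = 0.021/0.979 = 21/979.
Combined Bayes factor of the evidence already in hand = 1.4 × 2.25 × 0.15 = 0.4725.
Odds after that evidence = (21/979) × 0.4725 = 3969/391600.
Target odds = 0.98/0.02 = 49.
Need 1.7ⁿ ≥ 49 ÷ (3969/391600) = 391600/81.
1.7¹⁵ ≈2862.42 falls short of 391600/81 but 1.7¹⁶ ≈4866.12 reaches it, so n = 16.

16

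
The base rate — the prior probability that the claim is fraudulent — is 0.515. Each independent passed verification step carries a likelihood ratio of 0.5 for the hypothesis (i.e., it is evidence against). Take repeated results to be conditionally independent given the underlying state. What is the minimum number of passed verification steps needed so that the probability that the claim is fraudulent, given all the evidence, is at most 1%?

Prior odds: 0.515 ÷ 0.485 = 103/97.
Likelihood ratio per passed verification step = 0.5.
Target odds: 0.01 ÷ 0.99 = 1/99.
Need (103/97) × 0.5ⁿ ≤ 1/99, i.e. 0.5ⁿ ≤ 97/10197.
0.5⁶ = 0.015625 is still above 97/10197 but 0.5⁷ = 0.0078125 is at or below it, so n = 7.

7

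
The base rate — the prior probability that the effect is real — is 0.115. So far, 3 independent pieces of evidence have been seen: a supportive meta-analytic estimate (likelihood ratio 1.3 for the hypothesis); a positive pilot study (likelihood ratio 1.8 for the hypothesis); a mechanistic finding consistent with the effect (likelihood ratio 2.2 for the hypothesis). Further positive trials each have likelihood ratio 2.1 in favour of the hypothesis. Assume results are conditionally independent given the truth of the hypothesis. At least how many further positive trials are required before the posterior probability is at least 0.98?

6

Prior odds = 0.115/0.885 = 23/177.
Combined Bayes factor of the evidence already in hand = 1.3 × 1.8 × 2.2 = 5.148.
Odds after that evidence = (23/177) × 5.148 = 9867/14750.
Target odds = 0.98/0.02 = 49.
Need 2.1ⁿ ≥ 49 ÷ (9867/14750) = 722750/9867.
2.1⁵ = 4084101/100000 falls short of 722750/9867 but 2.1⁶ = 85766121/1000000 reaches it, so n = 6.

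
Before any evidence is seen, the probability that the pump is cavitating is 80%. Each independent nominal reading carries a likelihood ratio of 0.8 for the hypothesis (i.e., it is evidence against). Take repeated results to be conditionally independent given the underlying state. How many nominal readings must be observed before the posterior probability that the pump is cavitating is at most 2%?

24

Prior odds = 0.8/0.2 = 4.
Likelihood ratio per nominal reading = 0.8.
Target odds: 0.02 ÷ 0.98 = 1/49.
Need 4 × 0.8ⁿ ≤ 1/49, i.e. 0.8ⁿ ≤ 1/196.
0.8²³ ≈0.00590296 is still above 1/196 but 0.8²⁴ ≈0.00472237 is at or below it, so n = 24.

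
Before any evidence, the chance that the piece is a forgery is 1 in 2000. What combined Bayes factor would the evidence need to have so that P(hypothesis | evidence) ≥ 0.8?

7996

Prior odds = 0.0005/0.9995 = 1/1999.
Target odds = 0.8/0.2 = 4.
Required Bayes factor = 4 ÷ (1/1999) = 7996.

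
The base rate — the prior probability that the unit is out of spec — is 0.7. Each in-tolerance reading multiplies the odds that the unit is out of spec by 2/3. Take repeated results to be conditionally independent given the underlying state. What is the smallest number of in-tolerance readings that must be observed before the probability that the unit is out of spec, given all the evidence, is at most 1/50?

12

Prior odds = 0.7/0.3 = 7/3.
Likelihood ratio per in-tolerance reading = 2/3.
Target odds: 0.02 ÷ 0.98 = 1/49.
Require (2/3)ⁿ ≤ 1/49 ÷ (7/3) = 3/343.
(2/3)¹¹ = 2048/177147 is still above 3/343 but (2/3)¹² = 4096/531441 is at or below it, so n = 12.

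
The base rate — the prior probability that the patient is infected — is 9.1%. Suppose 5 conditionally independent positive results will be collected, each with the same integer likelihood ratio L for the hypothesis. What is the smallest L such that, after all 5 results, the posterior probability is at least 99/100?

Prior odds = 0.091/0.909 = 91/909.
Target odds = 0.99/0.01 = 99.
Need L⁵ ≥ 99 ÷ (91/909) = 89991/91.
3⁵ = 243 < 89991/91 ≤ 1024 = 4⁵, so L = 4.

4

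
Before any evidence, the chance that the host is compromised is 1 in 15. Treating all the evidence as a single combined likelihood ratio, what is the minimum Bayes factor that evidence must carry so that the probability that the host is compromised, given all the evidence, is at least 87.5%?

98

Prior odds = (1/15)/(14/15) = 1/14.
Target odds = 0.875/0.125 = 7.
Required Bayes factor = 7 ÷ (1/14) = 98.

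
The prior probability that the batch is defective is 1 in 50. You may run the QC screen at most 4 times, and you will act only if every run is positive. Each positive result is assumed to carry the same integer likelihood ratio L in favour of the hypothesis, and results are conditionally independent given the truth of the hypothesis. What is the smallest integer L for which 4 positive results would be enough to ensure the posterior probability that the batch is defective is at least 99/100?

9

Prior odds = 0.02/0.98 = 1/49.
Target odds = 0.99/0.01 = 99.
Need L⁴ ≥ 99 ÷ (1/49) = 4851.
8⁴ = 4096 < 4851 ≤ 6561 = 9⁴, so L = 9.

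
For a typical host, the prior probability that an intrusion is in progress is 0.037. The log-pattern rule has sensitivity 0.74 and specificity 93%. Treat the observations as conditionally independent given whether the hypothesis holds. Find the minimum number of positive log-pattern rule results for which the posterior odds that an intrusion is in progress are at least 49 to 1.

4

Prior odds = 0.037/0.963 = 37/963.
False-positive rate = 1 − 0.93 = 0.07; likelihood ratio of a positive = 0.74/0.07 = 74/7.
Target odds = 49.
Need (37/963) × (74/7)ⁿ ≥ 49, i.e. (74/7)ⁿ ≥ 47187/37.
(74/7)³ = 405224/343 falls short of 47187/37 but (74/7)⁴ = 29986576/2401 reaches it, so n = 4.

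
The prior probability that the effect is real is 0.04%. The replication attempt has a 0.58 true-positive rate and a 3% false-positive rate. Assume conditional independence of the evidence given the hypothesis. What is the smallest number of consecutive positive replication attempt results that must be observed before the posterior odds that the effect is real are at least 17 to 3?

4

Prior odds = 0.0004/0.9996 = 1/2499.
Likelihood ratio of a positive result = 0.58/0.03 = 58/3.
Target odds = 17/3.
Require (58/3)ⁿ ≥ 17/3 ÷ (1/2499) = 14161.
(58/3)³ = 195112/27 falls short of 14161 but (58/3)⁴ = 11316496/81 reaches it, so n = 4.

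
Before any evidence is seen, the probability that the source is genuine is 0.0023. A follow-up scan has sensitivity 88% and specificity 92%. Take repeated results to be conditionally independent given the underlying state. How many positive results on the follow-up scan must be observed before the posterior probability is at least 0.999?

6

Prior odds: 0.0023 ÷ 0.9977 = 23/9977.
False-positive rate = 1 − 0.92 = 0.08; likelihood ratio of a positive = 0.88/0.08 = 11.
Target odds: 0.999 ÷ 0.001 = 999.
Require 11ⁿ ≥ 999 ÷ (23/9977) = 9967023/23.
11⁵ = 161051 falls short of 9967023/23 but 11⁶ = 1771561 reaches it, so n = 6.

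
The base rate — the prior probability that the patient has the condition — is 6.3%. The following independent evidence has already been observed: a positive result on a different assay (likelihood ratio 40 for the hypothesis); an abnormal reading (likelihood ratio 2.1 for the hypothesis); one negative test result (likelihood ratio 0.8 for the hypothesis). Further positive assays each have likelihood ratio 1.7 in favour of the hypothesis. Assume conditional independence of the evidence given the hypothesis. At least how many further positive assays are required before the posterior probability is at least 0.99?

6

Prior odds = 0.063/0.937 = 63/937.
Combined Bayes factor of the evidence already in hand = 40 × 2.1 × 0.8 = 67.2.
Odds after that evidence = (63/937) × 67.2 = 21168/4685.
Target odds = 0.99/0.01 = 99.
Need 1.7ⁿ ≥ 99 ÷ (21168/4685) = 51535/2352.
1.7⁵ = 1419857/100000 falls short of 51535/2352 but 1.7⁶ = 24137569/1000000 reaches it, so n = 6.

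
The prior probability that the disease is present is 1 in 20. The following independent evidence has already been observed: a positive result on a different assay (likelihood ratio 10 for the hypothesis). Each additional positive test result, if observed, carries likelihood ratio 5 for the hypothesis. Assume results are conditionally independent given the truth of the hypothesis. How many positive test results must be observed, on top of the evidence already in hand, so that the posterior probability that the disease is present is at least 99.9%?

5

Prior odds = 0.05/0.95 = 1/19.
Bayes factor of the evidence already in hand = 10.
Odds after that evidence = (1/19) × 10 = 10/19.
Target odds = 0.999/0.001 = 999.
Need 5ⁿ ≥ 999 ÷ (10/19) = 1898.1.
5⁴ = 625 falls short of 1898.1 but 5⁵ = 3125 reaches it, so n = 5.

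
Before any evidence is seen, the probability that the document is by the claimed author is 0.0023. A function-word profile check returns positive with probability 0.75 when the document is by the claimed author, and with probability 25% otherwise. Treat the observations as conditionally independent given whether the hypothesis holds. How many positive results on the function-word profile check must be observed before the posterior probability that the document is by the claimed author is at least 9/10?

8

Prior odds: 0.0023 ÷ 0.9977 = 23/9977.
Likelihood ratio of a positive result = 0.75/0.25 = 3.
Target posterior odds = 0.9/0.1 = 9.
Need (23/9977) × 3ⁿ ≥ 9, i.e. 3ⁿ ≥ 89793/23.
3⁷ = 2187 falls short of 89793/23 but 3⁸ = 6561 reaches it, so n = 8.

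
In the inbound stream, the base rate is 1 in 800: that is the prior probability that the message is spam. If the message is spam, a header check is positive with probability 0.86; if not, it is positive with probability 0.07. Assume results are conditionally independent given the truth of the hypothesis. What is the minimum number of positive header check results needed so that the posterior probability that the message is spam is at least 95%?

4

Prior odds: 0.00125 ÷ 0.99875 = 1/799.
Likelihood ratio of a positive = 0.86/0.07 = 86/7.
Target odds: 0.95 ÷ 0.05 = 19.
Require (86/7)ⁿ ≥ 19 ÷ (1/799) = 15181.
(86/7)³ = 636056/343 falls short of 15181 but (86/7)⁴ = 54700816/2401 reaches it, so n = 4.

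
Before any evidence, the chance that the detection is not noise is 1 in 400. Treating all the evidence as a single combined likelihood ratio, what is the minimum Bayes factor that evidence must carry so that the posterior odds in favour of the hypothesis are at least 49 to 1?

Prior odds = 0.0025/0.9975 = 1/399.
Target odds = 49.
Required Bayes factor = 49 ÷ (1/399) = 19551.

19551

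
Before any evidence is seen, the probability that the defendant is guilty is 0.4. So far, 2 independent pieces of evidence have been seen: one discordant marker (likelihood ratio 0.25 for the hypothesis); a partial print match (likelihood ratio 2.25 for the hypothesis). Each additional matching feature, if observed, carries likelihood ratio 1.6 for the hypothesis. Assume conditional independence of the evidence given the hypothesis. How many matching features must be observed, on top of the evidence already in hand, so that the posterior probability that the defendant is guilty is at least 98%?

Prior odds = 0.4/0.6 = 2/3.
Combined Bayes factor of the evidence already in hand = 0.25 × 2.25 = 0.5625.
Odds after that evidence = (2/3) × 0.5625 = 0.375.
Target odds = 0.98/0.02 = 49.
Need 1.6ⁿ ≥ 49 ÷ 0.375 = 392/3.
1.6¹⁰ ≈109.951 falls short of 392/3 but 1.6¹¹ ≈175.922 reaches it, so n = 11.

11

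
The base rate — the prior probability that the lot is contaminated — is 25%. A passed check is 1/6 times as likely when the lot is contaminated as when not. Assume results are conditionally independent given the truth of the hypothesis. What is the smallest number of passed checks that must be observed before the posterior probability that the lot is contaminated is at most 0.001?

4

Prior odds = 0.25/0.75 = 1/3.
Likelihood ratio per passed check = 1/6.
Target posterior odds = 0.001/0.999 = 1/999.
Need (1/3) × (1/6)ⁿ ≤ 1/999, i.e. (1/6)ⁿ ≤ 1/333.
(1/6)³ = 1/216 is still above 1/333 but (1/6)⁴ = 1/1296 is at or below it, so n = 4.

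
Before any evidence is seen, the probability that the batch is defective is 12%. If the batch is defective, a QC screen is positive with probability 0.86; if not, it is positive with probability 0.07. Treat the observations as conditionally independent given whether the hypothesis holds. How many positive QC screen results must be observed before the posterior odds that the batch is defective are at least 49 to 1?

3

Prior odds: 0.12 ÷ 0.88 = 3/22.
Likelihood ratio of a positive = 0.86/0.07 = 86/7.
Target odds = 49.
Require (86/7)ⁿ ≥ 49 ÷ (3/22) = 1078/3.
(86/7)² = 7396/49 falls short of 1078/3 but (86/7)³ = 636056/343 reaches it, so n = 3.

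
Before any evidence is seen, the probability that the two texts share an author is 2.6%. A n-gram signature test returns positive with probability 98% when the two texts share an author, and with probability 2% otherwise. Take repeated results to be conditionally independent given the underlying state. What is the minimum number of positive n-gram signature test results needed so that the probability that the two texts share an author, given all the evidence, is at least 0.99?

3

Prior odds: 0.026 ÷ 0.974 = 13/487.
Likelihood ratio of a positive result = 0.98/0.02 = 49.
Target posterior odds = 0.99/0.01 = 99.
Need (13/487) × 49ⁿ ≥ 99, i.e. 49ⁿ ≥ 48213/13.
49² = 2401 falls short of 48213/13 but 49³ = 117649 reaches it, so n = 3.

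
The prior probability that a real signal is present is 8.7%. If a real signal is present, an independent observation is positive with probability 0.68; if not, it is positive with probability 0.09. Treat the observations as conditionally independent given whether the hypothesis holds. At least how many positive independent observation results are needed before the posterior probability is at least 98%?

4

Prior odds = 0.087/0.913 = 87/913.
Likelihood ratio of a positive = 0.68/0.09 = 68/9.
Target posterior odds = 0.98/0.02 = 49.
Need (87/913) × (68/9)ⁿ ≥ 49, i.e. (68/9)ⁿ ≥ 44737/87.
(68/9)³ = 314432/729 falls short of 44737/87 but (68/9)⁴ = 21381376/6561 reaches it, so n = 4.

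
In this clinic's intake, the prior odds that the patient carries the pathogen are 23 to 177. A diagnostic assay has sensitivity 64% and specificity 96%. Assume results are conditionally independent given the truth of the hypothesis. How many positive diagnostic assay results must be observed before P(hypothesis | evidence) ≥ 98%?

Prior odds = 23/177.
False-positive rate = 1 − 0.96 = 0.04; likelihood ratio of a positive = 0.64/0.04 = 16.
Target posterior odds = 0.98/0.02 = 49.
Require 16ⁿ ≥ 49 ÷ (23/177) = 8673/23.
16² = 256 falls short of 8673/23 but 16³ = 4096 reaches it, so n = 3.

3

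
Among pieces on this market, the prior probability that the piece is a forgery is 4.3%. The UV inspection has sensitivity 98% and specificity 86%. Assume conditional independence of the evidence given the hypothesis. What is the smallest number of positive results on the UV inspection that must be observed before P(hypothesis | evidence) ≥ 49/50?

4

Prior odds: 0.043 ÷ 0.957 = 43/957.
False-positive rate = 1 − 0.86 = 0.14; likelihood ratio of a positive = 0.98/0.14 = 7.
Target posterior odds = 0.98/0.02 = 49.
Need (43/957) × 7ⁿ ≥ 49, i.e. 7ⁿ ≥ 46893/43.
7³ = 343 falls short of 46893/43 but 7⁴ = 2401 reaches it, so n = 4.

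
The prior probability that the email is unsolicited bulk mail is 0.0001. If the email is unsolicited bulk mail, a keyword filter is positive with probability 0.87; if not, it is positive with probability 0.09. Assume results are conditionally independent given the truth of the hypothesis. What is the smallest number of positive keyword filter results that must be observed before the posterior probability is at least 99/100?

Prior odds: 0.0001 ÷ 0.9999 = 1/9999.
Likelihood ratio of a positive = 0.87/0.09 = 29/3.
Target posterior odds = 0.99/0.01 = 99.
Require (29/3)ⁿ ≥ 99 ÷ (1/9999) = 989901.
(29/3)⁶ = 594823321/729 falls short of 989901 but (29/3)⁷ ≈7.88746e+06 reaches it, so n = 7.

7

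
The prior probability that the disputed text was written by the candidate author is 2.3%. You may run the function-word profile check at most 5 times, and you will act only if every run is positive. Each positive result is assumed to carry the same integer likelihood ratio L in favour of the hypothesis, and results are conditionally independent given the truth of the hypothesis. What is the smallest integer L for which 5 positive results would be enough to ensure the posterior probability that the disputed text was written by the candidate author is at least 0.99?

6

Prior odds = 0.023/0.977 = 23/977.
Target odds = 0.99/0.01 = 99.
Need L⁵ ≥ 99 ÷ (23/977) = 96723/23.
5⁵ = 3125 < 96723/23 ≤ 7776 = 6⁵, so L = 6.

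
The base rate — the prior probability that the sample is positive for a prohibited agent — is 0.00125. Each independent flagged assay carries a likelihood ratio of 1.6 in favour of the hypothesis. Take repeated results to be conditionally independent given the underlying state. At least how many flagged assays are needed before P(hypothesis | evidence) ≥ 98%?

23

Prior odds = 0.00125/0.99875 = 1/799.
Likelihood ratio per flagged assay = 1.6.
Target posterior odds = 0.98/0.02 = 49.
Require 1.6ⁿ ≥ 49 ÷ (1/799) = 39151.
1.6²² ≈30948.5 falls short of 39151 but 1.6²³ ≈49517.6 reaches it, so n = 23.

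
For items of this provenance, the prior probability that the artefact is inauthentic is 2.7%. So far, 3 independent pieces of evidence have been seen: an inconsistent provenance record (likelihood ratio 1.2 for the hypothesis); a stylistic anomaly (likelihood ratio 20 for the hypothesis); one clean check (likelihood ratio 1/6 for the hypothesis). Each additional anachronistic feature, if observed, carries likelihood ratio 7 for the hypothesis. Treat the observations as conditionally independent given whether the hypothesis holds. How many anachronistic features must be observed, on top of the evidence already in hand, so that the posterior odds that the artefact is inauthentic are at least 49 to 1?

Prior odds = 0.027/0.973 = 27/973.
Combined Bayes factor of the evidence already in hand = 1.2 × 20 × (1/6) = 4.
Odds after that evidence = (27/973) × 4 = 108/973.
Target odds = 49.
Need 7ⁿ ≥ 49 ÷ (108/973) = 47677/108.
7³ = 343 falls short of 47677/108 but 7⁴ = 2401 reaches it, so n = 4.

4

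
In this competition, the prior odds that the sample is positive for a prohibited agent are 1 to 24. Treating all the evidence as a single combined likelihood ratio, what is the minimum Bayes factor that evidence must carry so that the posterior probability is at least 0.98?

1176

Prior odds = 1/24.
Target odds = 0.98/0.02 = 49.
Required Bayes factor = 49 ÷ (1/24) = 1176.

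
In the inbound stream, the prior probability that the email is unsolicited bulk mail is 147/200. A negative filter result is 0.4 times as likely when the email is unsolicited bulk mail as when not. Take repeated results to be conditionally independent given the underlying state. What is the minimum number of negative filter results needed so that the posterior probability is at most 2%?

Prior odds: 0.735 ÷ 0.265 = 147/53.
Likelihood ratio per negative filter result = 0.4.
Target posterior odds = 0.02/0.98 = 1/49.
Require 0.4ⁿ ≤ 1/49 ÷ (147/53) = 53/7203.
0.4⁵ = 0.01024 is still above 53/7203 but 0.4⁶ = 64/15625 is at or below it, so n = 6.

6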